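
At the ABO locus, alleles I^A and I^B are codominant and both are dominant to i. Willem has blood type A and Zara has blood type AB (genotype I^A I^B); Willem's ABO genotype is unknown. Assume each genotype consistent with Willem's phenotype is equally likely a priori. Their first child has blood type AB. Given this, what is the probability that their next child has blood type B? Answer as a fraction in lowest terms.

Possible genotypes: Willem ∈ {I^A I^A, I^A i}; Zara ∈ {I^A I^B}.
Weight each parental genotype pair by prior × P(type-AB child):
  I^A I^A × I^A I^B: posterior weight 2/3; P(next child type B) = 0.
  I^A i × I^A I^B: posterior weight 1/3; P(next child type B) = 1/4.
Weighted sum = 1/12.

1/12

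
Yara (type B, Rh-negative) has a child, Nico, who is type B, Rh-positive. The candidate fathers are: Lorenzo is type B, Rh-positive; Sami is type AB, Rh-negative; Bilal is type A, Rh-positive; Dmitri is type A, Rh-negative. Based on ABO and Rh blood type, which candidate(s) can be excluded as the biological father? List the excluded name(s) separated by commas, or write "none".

A candidate is excluded only if no genotype consistent with his phenotype could produce a type B, Rh-positive child with a type B, Rh-negative mother.
Sami (type AB, Rh-): no genotype consistent with that phenotype can produce a type-B Rh+ child with a type-B mother.
Dmitri (type A, Rh-): no genotype consistent with that phenotype can produce a type-B Rh+ child with a type-B mother.

Sami, Dmitri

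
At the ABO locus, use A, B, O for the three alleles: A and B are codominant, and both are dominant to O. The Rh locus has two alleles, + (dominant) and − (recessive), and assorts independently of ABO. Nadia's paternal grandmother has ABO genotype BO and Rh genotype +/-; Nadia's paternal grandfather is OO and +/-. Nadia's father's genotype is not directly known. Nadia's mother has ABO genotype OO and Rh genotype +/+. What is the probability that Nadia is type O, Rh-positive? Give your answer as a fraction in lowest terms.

Nadia's father's ABO genotype from BO × OO: 1/2 BO, 1/2 OO.
Crossing each possibility with the mother OO and summing P(type O): 1/2·1/2 + 1/2·1 = 3/4.
Similarly for Rh via the father's Rh distribution: P(Rh+) = 1.
Independent loci: 3/4 × 1 = 3/4.

3/4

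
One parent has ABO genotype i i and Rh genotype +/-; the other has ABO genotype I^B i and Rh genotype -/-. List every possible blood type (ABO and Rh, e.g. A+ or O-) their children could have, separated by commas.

Gametes from i i × I^B i give offspring ABO genotypes I^B i, i i, i.e. phenotypes O, B.
Rh cross +/- × -/- → phenotypes Rh+, Rh-.
Combining independently: O+, O-, B+, B-.

O+, O-, B+, B-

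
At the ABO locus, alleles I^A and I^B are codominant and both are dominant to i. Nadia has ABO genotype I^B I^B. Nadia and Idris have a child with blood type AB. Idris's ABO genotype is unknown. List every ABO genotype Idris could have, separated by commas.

For each candidate genotype of Idris, check whether crossing it with I^B I^B can produce every observed child phenotype.
  I^A I^A → possible child types {AB} ✓
  I^A I^B → possible child types {B, AB} ✓
  I^A i → possible child types {B, AB} ✓
  I^B I^B → possible child types {B} ✗
  I^B i → possible child types {B} ✗
  i i → possible child types {B} ✗

I^A I^A, I^A I^B, I^A i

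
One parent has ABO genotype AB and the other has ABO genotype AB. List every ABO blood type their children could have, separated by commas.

A, B, AB

Gametes from AB × AB give offspring ABO genotypes AA, AB, BB, i.e. phenotypes A, B, AB.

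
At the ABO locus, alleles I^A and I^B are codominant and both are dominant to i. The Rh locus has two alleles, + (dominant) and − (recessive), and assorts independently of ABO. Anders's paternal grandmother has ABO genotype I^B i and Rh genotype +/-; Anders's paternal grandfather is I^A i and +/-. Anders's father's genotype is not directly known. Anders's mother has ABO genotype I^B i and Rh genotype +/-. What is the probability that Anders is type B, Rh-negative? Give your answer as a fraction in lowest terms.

Anders's father's ABO genotype from I^B i × I^A i: 1/4 I^A I^B, 1/4 I^A i, 1/4 I^B i, 1/4 i i.
Crossing each possibility with the mother I^B i and summing P(type B): 1/4·1/2 + 1/4·1/4 + 1/4·3/4 + 1/4·1/2 = 1/2.
Similarly for Rh via the father's Rh distribution: P(Rh-) = 1/4.
Independent loci: 1/2 × 1/4 = 1/8.

1/8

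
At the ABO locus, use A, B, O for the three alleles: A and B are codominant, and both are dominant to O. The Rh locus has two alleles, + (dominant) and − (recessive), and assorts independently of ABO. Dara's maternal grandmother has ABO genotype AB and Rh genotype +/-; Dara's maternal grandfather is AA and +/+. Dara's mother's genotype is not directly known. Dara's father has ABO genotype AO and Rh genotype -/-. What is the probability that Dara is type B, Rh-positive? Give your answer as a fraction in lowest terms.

3/32

Dara's mother's ABO genotype from AB × AA: 1/2 AA, 1/2 AB.
Crossing each possibility with the father AO and summing P(type B): 1/2·0 + 1/2·1/4 = 1/8.
Similarly for Rh via the mother's Rh distribution: P(Rh+) = 3/4.
Independent loci: 1/8 × 3/4 = 3/32.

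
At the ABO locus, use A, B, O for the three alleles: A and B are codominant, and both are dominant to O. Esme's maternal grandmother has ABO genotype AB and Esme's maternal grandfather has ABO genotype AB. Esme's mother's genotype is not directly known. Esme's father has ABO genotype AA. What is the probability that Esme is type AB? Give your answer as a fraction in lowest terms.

1/2

Esme's mother's ABO genotype from AB × AB: 1/4 AA, 1/2 AB, 1/4 BB.
Crossing each possibility with the father AA and summing P(type AB): 1/4·0 + 1/2·1/2 + 1/4·1 = 1/2.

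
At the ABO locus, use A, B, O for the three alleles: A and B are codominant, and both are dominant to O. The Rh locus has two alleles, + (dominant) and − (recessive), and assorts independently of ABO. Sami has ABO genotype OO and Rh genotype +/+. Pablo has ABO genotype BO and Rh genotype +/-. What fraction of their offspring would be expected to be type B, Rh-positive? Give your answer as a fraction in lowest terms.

1/2

ABO cross OO × BO → offspring phenotypes: 1/2 O, 1/2 B.
Rh cross +/+ × +/- → 1 Rh+.
Independent loci: P(type B, Rh-positive) = 1/2 × 1 = 1/2.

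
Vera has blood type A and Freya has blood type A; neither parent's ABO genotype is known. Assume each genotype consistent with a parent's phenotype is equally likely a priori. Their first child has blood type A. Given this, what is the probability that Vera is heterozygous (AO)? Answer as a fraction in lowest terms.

Possible genotypes: Vera ∈ {AA, AO}; Freya ∈ {AA, AO}.
Weight each parental genotype pair by prior × P(type-A child):
  AA × AA: posterior weight 4/15.
  AA × AO: posterior weight 4/15.
  AO × AA: posterior weight 4/15.
  AO × AO: posterior weight 1/5.
Sum the posterior weight over pairs where Vera is AO: 7/15.

7/15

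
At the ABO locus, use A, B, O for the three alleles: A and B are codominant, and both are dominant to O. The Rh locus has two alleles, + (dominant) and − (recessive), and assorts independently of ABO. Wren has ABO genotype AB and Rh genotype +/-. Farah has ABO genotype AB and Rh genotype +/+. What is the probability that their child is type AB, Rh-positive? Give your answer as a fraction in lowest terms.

ABO cross AB × AB → offspring phenotypes: 1/4 A, 1/4 B, 1/2 AB.
Rh cross +/- × +/+ → 1 Rh+.
Independent loci: P(type AB, Rh-positive) = 1/2 × 1 = 1/2.

1/2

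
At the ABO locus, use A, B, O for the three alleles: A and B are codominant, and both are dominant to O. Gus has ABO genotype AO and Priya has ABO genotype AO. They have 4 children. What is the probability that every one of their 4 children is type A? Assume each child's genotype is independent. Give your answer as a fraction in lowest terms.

ABO cross AO × AO → 1/4 O, 3/4 A.
So P(type A) = 3/4 per child.
All 4 independent: (3/4)^4 = 81/256.

81/256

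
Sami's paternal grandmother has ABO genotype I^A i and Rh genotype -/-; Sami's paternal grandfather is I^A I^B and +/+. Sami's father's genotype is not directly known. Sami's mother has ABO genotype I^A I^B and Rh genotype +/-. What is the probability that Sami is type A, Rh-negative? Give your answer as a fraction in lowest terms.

Sami's father's ABO genotype from I^A i × I^A I^B: 1/4 I^A I^A, 1/4 I^A I^B, 1/4 I^A i, 1/4 I^B i.
Crossing each possibility with the mother I^A I^B and summing P(type A): 1/4·1/2 + 1/4·1/4 + 1/4·1/2 + 1/4·1/4 = 3/8.
Similarly for Rh via the father's Rh distribution: P(Rh-) = 1/4.
Independent loci: 3/8 × 1/4 = 3/32.

3/32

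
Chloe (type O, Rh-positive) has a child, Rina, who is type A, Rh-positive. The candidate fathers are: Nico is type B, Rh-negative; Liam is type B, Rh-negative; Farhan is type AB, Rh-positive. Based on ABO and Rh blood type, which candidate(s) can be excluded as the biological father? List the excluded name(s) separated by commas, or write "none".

Nico, Liam

A candidate is excluded only if no genotype consistent with his phenotype could produce a type A, Rh-positive child with a type O, Rh-positive mother.
Nico (type B, Rh-): no genotype consistent with that phenotype can produce a type-A Rh+ child with a type-O mother.
Liam (type B, Rh-): no genotype consistent with that phenotype can produce a type-A Rh+ child with a type-O mother.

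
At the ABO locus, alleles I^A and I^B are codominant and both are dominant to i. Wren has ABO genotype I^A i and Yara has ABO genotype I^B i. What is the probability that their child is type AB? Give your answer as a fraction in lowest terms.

ABO cross I^A i × I^B i → offspring phenotypes: 1/4 O, 1/4 A, 1/4 B, 1/4 AB.
So P(type AB) = 1/4.

1/4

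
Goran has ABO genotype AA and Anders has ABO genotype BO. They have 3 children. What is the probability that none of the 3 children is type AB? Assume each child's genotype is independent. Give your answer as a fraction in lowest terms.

1/8

ABO cross AA × BO → 1/2 A, 1/2 AB.
So P(type AB) = 1/2 per child.
P(not type AB) = 1/2 for one child; (1/2)^3 = 1/8.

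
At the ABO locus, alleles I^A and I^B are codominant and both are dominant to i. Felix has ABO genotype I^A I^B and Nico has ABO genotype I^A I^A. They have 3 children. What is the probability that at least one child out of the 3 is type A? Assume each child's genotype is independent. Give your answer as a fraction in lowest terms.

ABO cross I^A I^B × I^A I^A → 1/2 A, 1/2 AB.
So P(type A) = 1/2 per child.
P(none) = (1/2)^3 = 1/8; P(at least one) = 1 − 1/8 = 7/8.

7/8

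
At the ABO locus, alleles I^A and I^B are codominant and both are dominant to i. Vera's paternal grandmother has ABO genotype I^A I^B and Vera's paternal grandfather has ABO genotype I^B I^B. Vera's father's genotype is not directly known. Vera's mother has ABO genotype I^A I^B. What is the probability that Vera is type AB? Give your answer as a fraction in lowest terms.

1/2

Vera's father's ABO genotype from I^A I^B × I^B I^B: 1/2 I^A I^B, 1/2 I^B I^B.
Crossing each possibility with the mother I^A I^B and summing P(type AB): 1/2·1/2 + 1/2·1/2 = 1/2.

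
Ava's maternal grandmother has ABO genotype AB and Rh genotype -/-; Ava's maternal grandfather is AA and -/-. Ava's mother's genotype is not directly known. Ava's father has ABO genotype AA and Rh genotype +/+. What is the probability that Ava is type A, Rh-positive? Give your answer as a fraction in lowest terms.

3/4

Ava's mother's ABO genotype from AB × AA: 1/2 AA, 1/2 AB.
Crossing each possibility with the father AA and summing P(type A): 1/2·1 + 1/2·1/2 = 3/4.
Similarly for Rh via the mother's Rh distribution: P(Rh+) = 1.
Independent loci: 3/4 × 1 = 3/4.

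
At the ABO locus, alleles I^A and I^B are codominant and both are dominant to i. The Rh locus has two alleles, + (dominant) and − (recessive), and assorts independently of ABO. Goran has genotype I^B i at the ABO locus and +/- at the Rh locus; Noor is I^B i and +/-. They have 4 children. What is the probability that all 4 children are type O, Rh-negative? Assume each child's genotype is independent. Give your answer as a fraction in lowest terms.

1/65536

ABO cross I^B i × I^B i → 1/4 O, 3/4 B.
Rh cross +/- × +/- → 3/4 Rh+, 1/4 Rh-; so P(type O, Rh-negative) = 1/4 × 1/4 = 1/16 per child.
All 4 independent: (1/16)^4 = 1/65536.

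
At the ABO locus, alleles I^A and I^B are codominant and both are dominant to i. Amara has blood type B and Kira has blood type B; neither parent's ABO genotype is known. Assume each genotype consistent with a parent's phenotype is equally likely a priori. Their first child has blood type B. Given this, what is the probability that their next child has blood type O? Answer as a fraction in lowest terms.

1/20

Possible genotypes: Amara ∈ {I^B I^B, I^B i}; Kira ∈ {I^B I^B, I^B i}.
Weight each parental genotype pair by prior × P(type-B child):
  I^B I^B × I^B I^B: posterior weight 4/15; P(next child type O) = 0.
  I^B I^B × I^B i: posterior weight 4/15; P(next child type O) = 0.
  I^B i × I^B I^B: posterior weight 4/15; P(next child type O) = 0.
  I^B i × I^B i: posterior weight 1/5; P(next child type O) = 1/4.
Weighted sum = 1/20.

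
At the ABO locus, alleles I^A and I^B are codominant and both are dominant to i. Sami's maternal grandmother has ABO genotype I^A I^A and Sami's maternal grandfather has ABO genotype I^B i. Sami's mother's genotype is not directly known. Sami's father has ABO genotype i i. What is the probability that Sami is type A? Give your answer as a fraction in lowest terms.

Sami's mother's ABO genotype from I^A I^A × I^B i: 1/2 I^A I^B, 1/2 I^A i.
Crossing each possibility with the father i i and summing P(type A): 1/2·1/2 + 1/2·1/2 = 1/2.

1/2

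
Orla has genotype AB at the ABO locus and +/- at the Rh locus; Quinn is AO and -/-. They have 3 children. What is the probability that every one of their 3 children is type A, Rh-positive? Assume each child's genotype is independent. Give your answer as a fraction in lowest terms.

1/64

ABO cross AB × AO → 1/2 A, 1/4 B, 1/4 AB.
Rh cross +/- × -/- → 1/2 Rh+, 1/2 Rh-; so P(type A, Rh-positive) = 1/2 × 1/2 = 1/4 per child.
All 3 independent: (1/4)^3 = 1/64.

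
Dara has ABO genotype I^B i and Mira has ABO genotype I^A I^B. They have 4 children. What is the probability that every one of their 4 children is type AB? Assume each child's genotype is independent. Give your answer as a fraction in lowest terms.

1/256

ABO cross I^B i × I^A I^B → 1/4 A, 1/2 B, 1/4 AB.
So P(type AB) = 1/4 per child.
All 4 independent: (1/4)^4 = 1/256.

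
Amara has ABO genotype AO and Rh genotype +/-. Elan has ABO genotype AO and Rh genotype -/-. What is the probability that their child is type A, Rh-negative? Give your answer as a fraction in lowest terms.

3/8

ABO cross AO × AO → offspring phenotypes: 1/4 O, 3/4 A.
Rh cross +/- × -/- → 1/2 Rh+, 1/2 Rh-.
Independent loci: P(type A, Rh-negative) = 3/4 × 1/2 = 3/8.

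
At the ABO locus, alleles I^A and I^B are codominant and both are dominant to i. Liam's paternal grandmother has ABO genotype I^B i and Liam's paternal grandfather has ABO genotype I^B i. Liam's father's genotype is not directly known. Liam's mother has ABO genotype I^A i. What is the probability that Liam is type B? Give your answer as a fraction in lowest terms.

1/4

Liam's father's ABO genotype from I^B i × I^B i: 1/4 I^B I^B, 1/2 I^B i, 1/4 i i.
Crossing each possibility with the mother I^A i and summing P(type B): 1/4·1/2 + 1/2·1/4 + 1/4·0 = 1/4.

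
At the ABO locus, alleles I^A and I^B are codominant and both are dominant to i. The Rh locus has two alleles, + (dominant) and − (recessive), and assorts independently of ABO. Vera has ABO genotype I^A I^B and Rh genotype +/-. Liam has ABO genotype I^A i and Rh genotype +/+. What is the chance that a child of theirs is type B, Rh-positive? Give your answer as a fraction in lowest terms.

ABO cross I^A I^B × I^A i → offspring phenotypes: 1/2 A, 1/4 B, 1/4 AB.
Rh cross +/- × +/+ → 1 Rh+.
Independent loci: P(type B, Rh-positive) = 1/4 × 1 = 1/4.

1/4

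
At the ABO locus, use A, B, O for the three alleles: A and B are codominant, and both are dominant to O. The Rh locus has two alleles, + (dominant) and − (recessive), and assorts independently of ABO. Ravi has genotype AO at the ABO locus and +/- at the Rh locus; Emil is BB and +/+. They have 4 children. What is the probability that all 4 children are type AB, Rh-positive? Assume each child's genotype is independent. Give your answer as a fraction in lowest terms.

1/16

ABO cross AO × BB → 1/2 B, 1/2 AB.
Rh cross +/- × +/+ → 1 Rh+; so P(type AB, Rh-positive) = 1/2 × 1 = 1/2 per child.
All 4 independent: (1/2)^4 = 1/16.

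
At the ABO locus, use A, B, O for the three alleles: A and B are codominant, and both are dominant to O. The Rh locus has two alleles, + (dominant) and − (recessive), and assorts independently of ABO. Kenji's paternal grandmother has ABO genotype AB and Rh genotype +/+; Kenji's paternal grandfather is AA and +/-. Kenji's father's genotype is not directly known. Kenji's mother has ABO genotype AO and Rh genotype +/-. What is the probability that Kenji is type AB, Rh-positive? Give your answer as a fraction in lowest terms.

Kenji's father's ABO genotype from AB × AA: 1/2 AA, 1/2 AB.
Crossing each possibility with the mother AO and summing P(type AB): 1/2·0 + 1/2·1/4 = 1/8.
Similarly for Rh via the father's Rh distribution: P(Rh+) = 7/8.
Independent loci: 1/8 × 7/8 = 7/64.

7/64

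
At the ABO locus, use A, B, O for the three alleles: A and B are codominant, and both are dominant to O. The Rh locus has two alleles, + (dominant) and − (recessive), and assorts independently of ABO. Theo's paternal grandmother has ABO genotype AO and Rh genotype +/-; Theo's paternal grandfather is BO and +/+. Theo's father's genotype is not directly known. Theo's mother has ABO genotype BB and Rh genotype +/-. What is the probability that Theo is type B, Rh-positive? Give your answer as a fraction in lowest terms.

Theo's father's ABO genotype from AO × BO: 1/4 AB, 1/4 AO, 1/4 BO, 1/4 OO.
Crossing each possibility with the mother BB and summing P(type B): 1/4·1/2 + 1/4·1/2 + 1/4·1 + 1/4·1 = 3/4.
Similarly for Rh via the father's Rh distribution: P(Rh+) = 7/8.
Independent loci: 3/4 × 7/8 = 21/32.

21/32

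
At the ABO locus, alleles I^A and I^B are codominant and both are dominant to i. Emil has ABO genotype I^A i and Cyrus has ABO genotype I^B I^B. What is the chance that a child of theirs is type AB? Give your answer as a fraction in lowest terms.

1/2

ABO cross I^A i × I^B I^B → offspring phenotypes: 1/2 B, 1/2 AB.
So P(type AB) = 1/2.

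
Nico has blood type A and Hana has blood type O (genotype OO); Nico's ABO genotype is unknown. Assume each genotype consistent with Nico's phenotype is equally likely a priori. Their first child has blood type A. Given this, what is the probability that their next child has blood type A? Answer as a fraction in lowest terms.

5/6

Possible genotypes: Nico ∈ {AA, AO}; Hana ∈ {OO}.
Weight each parental genotype pair by prior × P(type-A child):
  AA × OO: posterior weight 2/3; P(next child type A) = 1.
  AO × OO: posterior weight 1/3; P(next child type A) = 1/2.
Weighted sum = 5/6.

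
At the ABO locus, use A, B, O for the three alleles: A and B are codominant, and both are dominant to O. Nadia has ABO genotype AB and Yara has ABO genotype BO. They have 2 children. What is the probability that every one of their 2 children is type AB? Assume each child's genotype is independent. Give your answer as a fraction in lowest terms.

1/16

ABO cross AB × BO → 1/4 A, 1/2 B, 1/4 AB.
So P(type AB) = 1/4 per child.
All 2 independent: (1/4)^2 = 1/16.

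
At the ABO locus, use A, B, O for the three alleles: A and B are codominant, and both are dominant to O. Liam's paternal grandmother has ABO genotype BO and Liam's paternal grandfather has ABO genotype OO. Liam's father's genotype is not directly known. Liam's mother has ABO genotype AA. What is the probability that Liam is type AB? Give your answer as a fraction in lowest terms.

Liam's father's ABO genotype from BO × OO: 1/2 BO, 1/2 OO.
Crossing each possibility with the mother AA and summing P(type AB): 1/2·1/2 + 1/2·0 = 1/4.

1/4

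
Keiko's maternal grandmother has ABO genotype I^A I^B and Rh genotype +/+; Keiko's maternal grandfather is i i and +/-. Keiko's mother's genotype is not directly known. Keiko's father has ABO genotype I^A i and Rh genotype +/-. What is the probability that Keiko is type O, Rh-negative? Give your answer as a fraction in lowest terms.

Keiko's mother's ABO genotype from I^A I^B × i i: 1/2 I^A i, 1/2 I^B i.
Crossing each possibility with the father I^A i and summing P(type O): 1/2·1/4 + 1/2·1/4 = 1/4.
Similarly for Rh via the mother's Rh distribution: P(Rh-) = 1/8.
Independent loci: 1/4 × 1/8 = 1/32.

1/32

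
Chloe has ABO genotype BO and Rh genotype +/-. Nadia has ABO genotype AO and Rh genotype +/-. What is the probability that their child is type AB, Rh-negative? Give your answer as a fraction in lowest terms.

ABO cross BO × AO → offspring phenotypes: 1/4 O, 1/4 A, 1/4 B, 1/4 AB.
Rh cross +/- × +/- → 3/4 Rh+, 1/4 Rh-.
Independent loci: P(type AB, Rh-negative) = 1/4 × 1/4 = 1/16.

1/16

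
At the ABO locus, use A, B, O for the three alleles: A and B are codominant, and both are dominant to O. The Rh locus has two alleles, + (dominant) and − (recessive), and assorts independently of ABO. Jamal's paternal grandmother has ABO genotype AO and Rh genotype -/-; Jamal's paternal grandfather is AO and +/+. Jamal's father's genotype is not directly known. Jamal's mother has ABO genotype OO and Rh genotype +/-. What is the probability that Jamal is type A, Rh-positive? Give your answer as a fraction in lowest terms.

Jamal's father's ABO genotype from AO × AO: 1/4 AA, 1/2 AO, 1/4 OO.
Crossing each possibility with the mother OO and summing P(type A): 1/4·1 + 1/2·1/2 + 1/4·0 = 1/2.
Similarly for Rh via the father's Rh distribution: P(Rh+) = 3/4.
Independent loci: 1/2 × 3/4 = 3/8.

3/8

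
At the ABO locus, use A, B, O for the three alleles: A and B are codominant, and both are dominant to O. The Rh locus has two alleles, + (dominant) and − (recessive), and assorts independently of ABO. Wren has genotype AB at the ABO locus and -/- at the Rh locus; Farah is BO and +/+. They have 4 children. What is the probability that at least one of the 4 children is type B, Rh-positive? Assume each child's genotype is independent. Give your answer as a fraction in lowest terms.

ABO cross AB × BO → 1/4 A, 1/2 B, 1/4 AB.
Rh cross -/- × +/+ → 1 Rh+; so P(type B, Rh-positive) = 1/2 × 1 = 1/2 per child.
P(none) = (1/2)^4 = 1/16; P(at least one) = 1 − 1/16 = 15/16.

15/16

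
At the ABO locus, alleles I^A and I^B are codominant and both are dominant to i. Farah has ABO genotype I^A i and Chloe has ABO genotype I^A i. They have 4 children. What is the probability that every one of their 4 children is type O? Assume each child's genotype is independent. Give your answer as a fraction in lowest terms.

1/256

ABO cross I^A i × I^A i → 1/4 O, 3/4 A.
So P(type O) = 1/4 per child.
All 4 independent: (1/4)^4 = 1/256.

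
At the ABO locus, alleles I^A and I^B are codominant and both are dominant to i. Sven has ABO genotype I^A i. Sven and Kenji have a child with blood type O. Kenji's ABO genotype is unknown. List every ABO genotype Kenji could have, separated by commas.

For each candidate genotype of Kenji, check whether crossing it with I^A i can produce every observed child phenotype.
  I^A I^A → possible child types {A} ✗
  I^A I^B → possible child types {A, B, AB} ✗
  I^A i → possible child types {O, A} ✓
  I^B I^B → possible child types {B, AB} ✗
  I^B i → possible child types {O, A, B, AB} ✓
  i i → possible child types {O, A} ✓

I^A i, I^B i, i i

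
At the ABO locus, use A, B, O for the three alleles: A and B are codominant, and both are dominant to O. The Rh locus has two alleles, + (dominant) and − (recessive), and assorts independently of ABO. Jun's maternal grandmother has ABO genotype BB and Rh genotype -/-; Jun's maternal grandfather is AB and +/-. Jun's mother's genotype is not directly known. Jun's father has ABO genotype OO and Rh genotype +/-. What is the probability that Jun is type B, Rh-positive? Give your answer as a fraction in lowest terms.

Jun's mother's ABO genotype from BB × AB: 1/2 AB, 1/2 BB.
Crossing each possibility with the father OO and summing P(type B): 1/2·1/2 + 1/2·1 = 3/4.
Similarly for Rh via the mother's Rh distribution: P(Rh+) = 5/8.
Independent loci: 3/4 × 5/8 = 15/32.

15/32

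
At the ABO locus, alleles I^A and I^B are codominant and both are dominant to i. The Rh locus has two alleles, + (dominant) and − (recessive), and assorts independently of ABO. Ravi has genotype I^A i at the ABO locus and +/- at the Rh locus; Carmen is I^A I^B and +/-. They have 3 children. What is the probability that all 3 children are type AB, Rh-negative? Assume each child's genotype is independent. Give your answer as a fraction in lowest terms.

1/4096

ABO cross I^A i × I^A I^B → 1/2 A, 1/4 B, 1/4 AB.
Rh cross +/- × +/- → 3/4 Rh+, 1/4 Rh-; so P(type AB, Rh-negative) = 1/4 × 1/4 = 1/16 per child.
All 3 independent: (1/16)^3 = 1/4096.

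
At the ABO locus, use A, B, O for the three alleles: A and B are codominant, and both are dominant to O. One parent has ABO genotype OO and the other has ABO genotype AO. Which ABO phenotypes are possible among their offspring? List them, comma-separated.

O, A

Gametes from OO × AO give offspring ABO genotypes AO, OO, i.e. phenotypes O, A.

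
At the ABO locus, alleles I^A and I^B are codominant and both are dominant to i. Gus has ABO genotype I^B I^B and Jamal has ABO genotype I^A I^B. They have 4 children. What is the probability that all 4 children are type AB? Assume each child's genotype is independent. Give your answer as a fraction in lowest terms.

ABO cross I^B I^B × I^A I^B → 1/2 B, 1/2 AB.
So P(type AB) = 1/2 per child.
All 4 independent: (1/2)^4 = 1/16.

1/16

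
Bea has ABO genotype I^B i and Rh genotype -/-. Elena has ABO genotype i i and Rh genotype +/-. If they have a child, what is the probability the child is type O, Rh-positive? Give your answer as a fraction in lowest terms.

ABO cross I^B i × i i → offspring phenotypes: 1/2 O, 1/2 B.
Rh cross -/- × +/- → 1/2 Rh+, 1/2 Rh-.
Independent loci: P(type O, Rh-positive) = 1/2 × 1/2 = 1/4.

1/4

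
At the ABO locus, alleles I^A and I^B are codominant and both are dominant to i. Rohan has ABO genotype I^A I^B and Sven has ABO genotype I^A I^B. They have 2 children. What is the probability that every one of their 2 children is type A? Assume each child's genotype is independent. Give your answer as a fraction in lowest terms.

1/16

ABO cross I^A I^B × I^A I^B → 1/4 A, 1/4 B, 1/2 AB.
So P(type A) = 1/4 per child.
All 2 independent: (1/4)^2 = 1/16.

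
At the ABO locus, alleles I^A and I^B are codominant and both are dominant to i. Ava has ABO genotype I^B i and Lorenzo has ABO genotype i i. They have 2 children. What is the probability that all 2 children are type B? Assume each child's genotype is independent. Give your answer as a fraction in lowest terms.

1/4

ABO cross I^B i × i i → 1/2 O, 1/2 B.
So P(type B) = 1/2 per child.
All 2 independent: (1/2)^2 = 1/4.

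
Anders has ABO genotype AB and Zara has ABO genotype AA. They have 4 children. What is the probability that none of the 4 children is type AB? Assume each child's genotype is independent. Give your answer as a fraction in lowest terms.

1/16

ABO cross AB × AA → 1/2 A, 1/2 AB.
So P(type AB) = 1/2 per child.
P(not type AB) = 1/2 for one child; (1/2)^4 = 1/16.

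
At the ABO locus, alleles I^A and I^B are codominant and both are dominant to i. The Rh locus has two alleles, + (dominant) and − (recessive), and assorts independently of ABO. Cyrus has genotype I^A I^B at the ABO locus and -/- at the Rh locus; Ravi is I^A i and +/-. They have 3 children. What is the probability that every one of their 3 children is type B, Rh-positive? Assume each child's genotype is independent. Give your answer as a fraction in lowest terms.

1/512

ABO cross I^A I^B × I^A i → 1/2 A, 1/4 B, 1/4 AB.
Rh cross -/- × +/- → 1/2 Rh+, 1/2 Rh-; so P(type B, Rh-positive) = 1/4 × 1/2 = 1/8 per child.
All 3 independent: (1/8)^3 = 1/512.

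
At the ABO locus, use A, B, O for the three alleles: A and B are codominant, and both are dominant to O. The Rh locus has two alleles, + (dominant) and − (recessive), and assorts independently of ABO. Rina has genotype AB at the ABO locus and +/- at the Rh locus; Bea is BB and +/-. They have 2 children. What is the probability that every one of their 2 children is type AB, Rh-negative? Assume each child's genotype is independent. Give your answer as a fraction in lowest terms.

ABO cross AB × BB → 1/2 B, 1/2 AB.
Rh cross +/- × +/- → 3/4 Rh+, 1/4 Rh-; so P(type AB, Rh-negative) = 1/2 × 1/4 = 1/8 per child.
All 2 independent: (1/8)^2 = 1/64.

1/64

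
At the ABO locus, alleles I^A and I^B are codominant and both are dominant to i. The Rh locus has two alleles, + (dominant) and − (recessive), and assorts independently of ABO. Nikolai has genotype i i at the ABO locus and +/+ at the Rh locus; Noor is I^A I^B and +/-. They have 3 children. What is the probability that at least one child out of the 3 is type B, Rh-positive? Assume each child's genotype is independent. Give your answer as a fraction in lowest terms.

7/8

ABO cross i i × I^A I^B → 1/2 A, 1/2 B.
Rh cross +/+ × +/- → 1 Rh+; so P(type B, Rh-positive) = 1/2 × 1 = 1/2 per child.
P(none) = (1/2)^3 = 1/8; P(at least one) = 1 − 1/8 = 7/8.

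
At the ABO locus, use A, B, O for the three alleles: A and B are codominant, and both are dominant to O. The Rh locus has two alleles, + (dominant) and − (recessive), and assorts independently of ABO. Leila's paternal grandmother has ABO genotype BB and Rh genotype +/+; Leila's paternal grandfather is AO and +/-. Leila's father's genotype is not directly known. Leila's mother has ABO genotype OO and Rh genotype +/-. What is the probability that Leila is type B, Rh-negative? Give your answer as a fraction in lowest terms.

Leila's father's ABO genotype from BB × AO: 1/2 AB, 1/2 BO.
Crossing each possibility with the mother OO and summing P(type B): 1/2·1/2 + 1/2·1/2 = 1/2.
Similarly for Rh via the father's Rh distribution: P(Rh-) = 1/8.
Independent loci: 1/2 × 1/8 = 1/16.

1/16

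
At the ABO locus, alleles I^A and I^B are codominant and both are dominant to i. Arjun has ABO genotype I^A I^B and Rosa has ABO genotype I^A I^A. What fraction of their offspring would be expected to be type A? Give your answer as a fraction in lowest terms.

1/2

ABO cross I^A I^B × I^A I^A → offspring phenotypes: 1/2 A, 1/2 AB.
So P(type A) = 1/2.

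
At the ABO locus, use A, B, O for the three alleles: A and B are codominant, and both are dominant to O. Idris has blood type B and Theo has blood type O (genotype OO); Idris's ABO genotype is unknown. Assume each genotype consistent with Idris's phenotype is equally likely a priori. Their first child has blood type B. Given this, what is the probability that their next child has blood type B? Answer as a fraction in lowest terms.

5/6

Possible genotypes: Idris ∈ {BB, BO}; Theo ∈ {OO}.
Weight each parental genotype pair by prior × P(type-B child):
  BB × OO: posterior weight 2/3; P(next child type B) = 1.
  BO × OO: posterior weight 1/3; P(next child type B) = 1/2.
Weighted sum = 5/6.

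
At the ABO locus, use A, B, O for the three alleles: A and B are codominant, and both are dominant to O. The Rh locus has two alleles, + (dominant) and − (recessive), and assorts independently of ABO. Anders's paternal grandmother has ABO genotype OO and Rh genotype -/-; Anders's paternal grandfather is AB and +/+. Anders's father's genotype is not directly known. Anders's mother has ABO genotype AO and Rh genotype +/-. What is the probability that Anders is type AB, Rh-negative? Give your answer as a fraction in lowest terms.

1/32

Anders's father's ABO genotype from OO × AB: 1/2 AO, 1/2 BO.
Crossing each possibility with the mother AO and summing P(type AB): 1/2·0 + 1/2·1/4 = 1/8.
Similarly for Rh via the father's Rh distribution: P(Rh-) = 1/4.
Independent loci: 1/8 × 1/4 = 1/32.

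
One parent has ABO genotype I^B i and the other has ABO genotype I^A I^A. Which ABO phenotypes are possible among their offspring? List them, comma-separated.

Gametes from I^B i × I^A I^A give offspring ABO genotypes I^A I^B, I^A i, i.e. phenotypes A, AB.

A, AB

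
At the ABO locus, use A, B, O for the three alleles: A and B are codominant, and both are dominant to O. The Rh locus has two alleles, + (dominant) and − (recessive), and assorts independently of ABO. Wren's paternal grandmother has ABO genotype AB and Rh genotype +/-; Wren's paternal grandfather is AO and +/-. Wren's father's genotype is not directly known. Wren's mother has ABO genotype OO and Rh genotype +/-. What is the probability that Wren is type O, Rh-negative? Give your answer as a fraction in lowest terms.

Wren's father's ABO genotype from AB × AO: 1/4 AA, 1/4 AB, 1/4 AO, 1/4 BO.
Crossing each possibility with the mother OO and summing P(type O): 1/4·0 + 1/4·0 + 1/4·1/2 + 1/4·1/2 = 1/4.
Similarly for Rh via the father's Rh distribution: P(Rh-) = 1/4.
Independent loci: 1/4 × 1/4 = 1/16.

1/16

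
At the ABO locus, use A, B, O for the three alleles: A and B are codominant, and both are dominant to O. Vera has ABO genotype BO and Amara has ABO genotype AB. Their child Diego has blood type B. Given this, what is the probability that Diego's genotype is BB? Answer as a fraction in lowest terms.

Cross BO × AB → 1/4 AB, 1/4 AO, 1/4 BB, 1/4 BO.
Type-B genotypes among offspring: BB (1/4), BO (1/4); total 1/2.
P(BB | type B) = (1/4) / (1/2) = 1/2.

1/2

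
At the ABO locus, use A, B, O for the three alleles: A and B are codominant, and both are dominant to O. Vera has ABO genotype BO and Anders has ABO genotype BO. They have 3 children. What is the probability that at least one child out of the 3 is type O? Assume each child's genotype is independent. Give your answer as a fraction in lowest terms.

ABO cross BO × BO → 1/4 O, 3/4 B.
So P(type O) = 1/4 per child.
P(none) = (3/4)^3 = 27/64; P(at least one) = 1 − 27/64 = 37/64.

37/64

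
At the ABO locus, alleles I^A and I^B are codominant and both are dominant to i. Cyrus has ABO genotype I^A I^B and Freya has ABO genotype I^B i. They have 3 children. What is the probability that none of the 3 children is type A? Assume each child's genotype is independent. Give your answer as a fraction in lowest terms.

27/64

ABO cross I^A I^B × I^B i → 1/4 A, 1/2 B, 1/4 AB.
So P(type A) = 1/4 per child.
P(not type A) = 3/4 for one child; (3/4)^3 = 27/64.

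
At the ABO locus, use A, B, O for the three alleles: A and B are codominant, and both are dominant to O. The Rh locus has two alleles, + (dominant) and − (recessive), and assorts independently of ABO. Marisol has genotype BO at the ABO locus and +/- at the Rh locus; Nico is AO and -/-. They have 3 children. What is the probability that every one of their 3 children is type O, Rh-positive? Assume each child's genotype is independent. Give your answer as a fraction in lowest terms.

ABO cross BO × AO → 1/4 O, 1/4 A, 1/4 B, 1/4 AB.
Rh cross +/- × -/- → 1/2 Rh+, 1/2 Rh-; so P(type O, Rh-positive) = 1/4 × 1/2 = 1/8 per child.
All 3 independent: (1/8)^3 = 1/512.

1/512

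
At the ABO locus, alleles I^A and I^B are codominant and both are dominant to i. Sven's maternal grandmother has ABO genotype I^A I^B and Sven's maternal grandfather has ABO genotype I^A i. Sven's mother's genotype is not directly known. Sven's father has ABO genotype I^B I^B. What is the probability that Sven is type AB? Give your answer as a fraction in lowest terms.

Sven's mother's ABO genotype from I^A I^B × I^A i: 1/4 I^A I^A, 1/4 I^A I^B, 1/4 I^A i, 1/4 I^B i.
Crossing each possibility with the father I^B I^B and summing P(type AB): 1/4·1 + 1/4·1/2 + 1/4·1/2 + 1/4·0 = 1/2.

1/2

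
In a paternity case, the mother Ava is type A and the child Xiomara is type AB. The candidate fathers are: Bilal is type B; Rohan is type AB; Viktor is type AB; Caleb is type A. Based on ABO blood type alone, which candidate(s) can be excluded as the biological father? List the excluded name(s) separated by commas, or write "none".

Caleb

A candidate is excluded only if no genotype consistent with his phenotype could produce a type AB child with a type A mother.
Caleb (type A): no genotype consistent with that phenotype can produce a type-AB child with a type-A mother.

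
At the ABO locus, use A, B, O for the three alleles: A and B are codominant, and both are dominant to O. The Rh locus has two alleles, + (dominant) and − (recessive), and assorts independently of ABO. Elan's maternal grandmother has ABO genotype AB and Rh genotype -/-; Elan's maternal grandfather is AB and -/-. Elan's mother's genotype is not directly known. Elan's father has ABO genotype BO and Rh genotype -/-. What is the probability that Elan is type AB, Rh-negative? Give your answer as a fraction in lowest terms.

Elan's mother's ABO genotype from AB × AB: 1/4 AA, 1/2 AB, 1/4 BB.
Crossing each possibility with the father BO and summing P(type AB): 1/4·1/2 + 1/2·1/4 + 1/4·0 = 1/4.
Similarly for Rh via the mother's Rh distribution: P(Rh-) = 1.
Independent loci: 1/4 × 1 = 1/4.

1/4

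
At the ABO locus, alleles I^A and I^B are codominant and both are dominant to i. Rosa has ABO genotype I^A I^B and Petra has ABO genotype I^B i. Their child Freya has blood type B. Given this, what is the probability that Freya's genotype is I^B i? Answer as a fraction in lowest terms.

Cross I^A I^B × I^B i → 1/4 I^A I^B, 1/4 I^A i, 1/4 I^B I^B, 1/4 I^B i.
Type-B genotypes among offspring: I^B I^B (1/4), I^B i (1/4); total 1/2.
P(I^B i | type B) = (1/4) / (1/2) = 1/2.

1/2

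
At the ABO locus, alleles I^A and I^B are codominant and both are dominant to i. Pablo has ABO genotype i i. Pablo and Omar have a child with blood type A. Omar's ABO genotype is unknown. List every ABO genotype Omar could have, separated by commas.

I^A I^A, I^A I^B, I^A i

For each candidate genotype of Omar, check whether crossing it with i i can produce every observed child phenotype.
  I^A I^A → possible child types {A} ✓
  I^A I^B → possible child types {A, B} ✓
  I^A i → possible child types {O, A} ✓
  I^B I^B → possible child types {B} ✗
  I^B i → possible child types {O, B} ✗
  i i → possible child types {O} ✗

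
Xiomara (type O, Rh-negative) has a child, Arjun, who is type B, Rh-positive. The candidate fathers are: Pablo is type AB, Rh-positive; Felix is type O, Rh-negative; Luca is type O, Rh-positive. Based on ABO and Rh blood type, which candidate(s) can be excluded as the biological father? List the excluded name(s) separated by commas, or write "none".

Felix, Luca

A candidate is excluded only if no genotype consistent with his phenotype could produce a type B, Rh-positive child with a type O, Rh-negative mother.
Felix (type O, Rh-): no genotype consistent with that phenotype can produce a type-B Rh+ child with a type-O mother.
Luca (type O, Rh+): no genotype consistent with that phenotype can produce a type-B Rh+ child with a type-O mother.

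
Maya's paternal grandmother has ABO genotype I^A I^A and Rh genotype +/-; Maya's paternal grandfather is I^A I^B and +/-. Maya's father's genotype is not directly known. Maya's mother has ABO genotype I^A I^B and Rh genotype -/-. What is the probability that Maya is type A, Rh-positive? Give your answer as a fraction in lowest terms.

3/16

Maya's father's ABO genotype from I^A I^A × I^A I^B: 1/2 I^A I^A, 1/2 I^A I^B.
Crossing each possibility with the mother I^A I^B and summing P(type A): 1/2·1/2 + 1/2·1/4 = 3/8.
Similarly for Rh via the father's Rh distribution: P(Rh+) = 1/2.
Independent loci: 3/8 × 1/2 = 3/16.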